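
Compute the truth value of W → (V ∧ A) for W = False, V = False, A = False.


W = False, V = False, A = False
Step 1: V ∧ A = False AND False = False
Step 2: W → (False): false only when W=True and consequent=False.
Result: True

True


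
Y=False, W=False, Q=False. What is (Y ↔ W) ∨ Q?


Y = False, W = False, Q = False
Expression: (Y ↔ W) ∨ Q
Step 1: Y ↔ W = (False iff False) (true when values match) = True
Step 2: (True) ∨ Q = True OR False = True

True


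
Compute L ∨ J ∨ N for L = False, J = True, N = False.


L = False, J = True, N = False
Step 1: L ∨ J = False OR True = True
Step 2: True ∨ N = True OR False = True
OR is true when at least one operand is true.

True


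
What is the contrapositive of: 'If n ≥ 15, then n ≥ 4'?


Original: If n ≥ 15, then n ≥ 4
Contrapositive: If ¬Q, then ¬P
Negate Q: not (n ≥ 4)
Negate P: not (n ≥ 15)

If not (n ≥ 4), then not (n ≥ 15).


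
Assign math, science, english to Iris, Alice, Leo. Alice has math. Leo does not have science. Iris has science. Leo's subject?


From clues:
  Alice → math
  Iris → science
By elimination, Leo gets the remaining.

english


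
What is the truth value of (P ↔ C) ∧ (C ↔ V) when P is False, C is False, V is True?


P = False, C = False, V = True
Step 1: P ↔ C is true when P and C have the same value. Result: True
Step 2: C ↔ V is true when C and V have the same value. Result: False
Step 3: True ∧ False = False

False


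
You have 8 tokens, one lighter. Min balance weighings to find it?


Each weighing has 3 outcomes (left heavy / balance / right heavy), so k weighings distinguish at most 3^k cases; splitting into three near-equal groups achieves this.
Need 3^k ≥ 8: 3^1 = 3 < 8 ≤ 3^2 = 9
k = ⌈log₃(8)⌉ = 2

2


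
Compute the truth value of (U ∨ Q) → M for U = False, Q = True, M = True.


U = False, Q = True, M = True
Step 1: U ∨ Q = False OR True = True
Step 2: (True) → M: false only when antecedent=True and M=False.
Result: True

True


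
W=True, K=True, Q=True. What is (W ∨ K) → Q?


W = True, K = True, Q = True
Expression: (W ∨ K) → Q
Step 1: W ∨ K = True OR True = True
Step 2: (True) → Q = True → True (false only if antecedent True and consequent False) = True

True


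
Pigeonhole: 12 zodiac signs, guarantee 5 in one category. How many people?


Pigeonhole: to guarantee k in one of n categories, need (k-1)×n + 1.
k = 5, n = 12
Minimum = (5-1) × 12 + 1 = 4 × 12 + 1

49


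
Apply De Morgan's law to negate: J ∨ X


De Morgan's law: ¬(P ∨ Q) ≡ ¬P ∧ ¬Q
¬(J ∨ X) = ¬J ∧ ¬X

¬J ∧ ¬X


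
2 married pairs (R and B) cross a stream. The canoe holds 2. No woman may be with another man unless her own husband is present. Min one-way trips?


Label couples R and B.
1. WR+WB → (far: WR,WB; near: HR,HB)
2. WR ←   (far: WB; near: HR,HB,WR)
3. HR+HB → (far: HR,HB,WB; near: WR)
4. HR ←   (far: HB,WB; near: HR,WR)  — HR returns, since WR is alone on near bank
5. HR+WR → (far: all four; near: empty)
Every state respects the constraint.
Minimum trips = 5

5


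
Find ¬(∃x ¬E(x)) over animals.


Original: ∃x ¬E(x)
Rule: ¬∀→∃, ¬∃→∀, negate predicate.
Negation: ∀x E(x)

∀x E(x)


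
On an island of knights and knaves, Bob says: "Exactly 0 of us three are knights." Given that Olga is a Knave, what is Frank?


Bob claims exactly 0 knights among Bob, Olga, Frank.
Given: Olga is a Knave.

Case 1: Bob is a Knight (tells truth)
  Then exactly 0 of the three are knights.
  Counting Bob, Olga: 1 knight(s) so far. Need -1 more → impossible.
Case 2: Bob is a Knave (lies)
  Then the count is NOT 0.
  If Frank = Knave, count = 0 = 0 → claim would be true, contradicts lie.
  If Frank = Knight, count = 1 ≠ 0 → lie confirmed ✓

Frank is a Knight.

Knight


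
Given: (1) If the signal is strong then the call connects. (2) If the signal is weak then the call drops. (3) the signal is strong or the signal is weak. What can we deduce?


Constructive dilemma: (P → Q) ∧ (R → S), P ∨ R ⊢ Q ∨ S
Premise 1: the signal is strong → the call connects
Premise 2: the signal is weak → the call drops
Premise 3: the signal is strong ∨ the signal is weak
Case 1: Assuming the signal is strong, then by Premise 1, the call connects.
Case 2: Assuming the signal is weak, then by Premise 2, the call drops.
Since one of the signal is strong or the signal is weak must hold, we get the call connects or the call drops.

The call connects or the call drops.


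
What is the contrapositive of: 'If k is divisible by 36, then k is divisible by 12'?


Original: If k is divisible by 36, then k is divisible by 12
Contrapositive: If ¬Q, then ¬P
Negate Q: not (k is divisible by 12)
Negate P: not (k is divisible by 36)

If not (k is divisible by 12), then not (k is divisible by 36).


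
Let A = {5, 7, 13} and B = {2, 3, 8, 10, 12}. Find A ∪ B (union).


A = {5, 7, 13}
B = {2, 3, 8, 10, 12}
Operation: union
All elements combined: 2, 3, 5, 7, 8, 10, 12, 13

{2, 3, 5, 7, 8, 10, 12, 13}


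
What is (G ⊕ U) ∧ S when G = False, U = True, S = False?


G = False, U = True, S = False
Step 1: G ⊕ U = False XOR True = True
Step 2: True ∧ S = True AND False = False
XOR true when exactly one of G,U is true; then AND with S.

False


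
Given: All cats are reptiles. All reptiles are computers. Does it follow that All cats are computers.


Premise 1: All cats are reptiles.
Premise 2: All reptiles are computers.
Conclusion: All cats are computers.
Barbara syllogism (AAA-1): All A are B, All B are C → All A are C.
Middle term (reptiles) distributed in premise 2.

Valid


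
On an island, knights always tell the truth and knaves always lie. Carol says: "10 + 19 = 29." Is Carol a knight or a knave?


Statement: "10 + 19 = 29."
Actual: 10 + 19 = 29
Claimed: 29
Statement is TRUE → Carol tells the truth → Knight

Knight


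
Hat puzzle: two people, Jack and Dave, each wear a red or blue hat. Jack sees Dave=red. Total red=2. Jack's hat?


Total red = 2, Dave = red
Red accounted for: 1
Remaining for Jack: 1
Jack's hat is red.

red


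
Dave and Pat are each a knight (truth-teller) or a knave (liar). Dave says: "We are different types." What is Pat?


Dave says: "We are different types."
Case 1: Dave is a Knight (truth-teller)
  Statement is true → they ARE different → Pat is a Knave
Case 2: Dave is a Knave (liar)
  Statement is false → they are NOT different → Pat is a Knave
In both cases, Pat is a Knave.

Knave


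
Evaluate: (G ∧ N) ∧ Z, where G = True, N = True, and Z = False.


G = True, N = True, Z = False
Step 1: G ∧ N = True AND True = True
Step 2: True ∧ Z = True AND False = False
AND is true only when ALL operands are true.

False


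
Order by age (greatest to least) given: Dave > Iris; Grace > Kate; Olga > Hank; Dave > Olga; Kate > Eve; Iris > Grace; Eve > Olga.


Constraints: Dave > Iris; Grace > Kate; Olga > Hank; Dave > Olga; Kate > Eve; Iris > Grace; Eve > Olga
Method: at each step, the next-highest is the one remaining person who never appears on the smaller side of a constraint between remaining people.
  Step 1: remaining {Dave, Grace, Iris, Kate, Olga, Hank, Eve}; on the smaller side: {Grace, Iris, Kate, Olga, Hank, Eve} → Dave is next (Dave > Iris; Dave > Olga).
  Step 2: remaining {Grace, Iris, Kate, Olga, Hank, Eve}; on the smaller side: {Grace, Kate, Olga, Hank, Eve} → Iris is next (Iris > Grace).
  Step 3: remaining {Grace, Kate, Olga, Hank, Eve}; on the smaller side: {Kate, Olga, Hank, Eve} → Grace is next (Grace > Kate).
  Step 4: remaining {Kate, Olga, Hank, Eve}; on the smaller side: {Olga, Hank, Eve} → Kate is next (Kate > Eve).
  Step 5: remaining {Olga, Hank, Eve}; on the smaller side: {Olga, Hank} → Eve is next (Eve > Olga).
  Step 6: remaining {Olga, Hank}; on the smaller side: {Hank} → Olga is next (Olga > Hank).
  Step 7: only Hank remains → lowest.
Final ranking (highest to lowest):

Dave > Iris > Grace > Kate > Eve > Olga > Hank


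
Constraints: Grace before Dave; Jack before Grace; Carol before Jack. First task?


Constraints: Grace before Dave; Jack before Grace; Carol before Jack
The first task can have nothing scheduled before it, so it must never appear on the right of a 'before'.
Tasks appearing after some 'before': Dave, Grace, Jack.
The only task not in that list is Carol → it is first.

Carol


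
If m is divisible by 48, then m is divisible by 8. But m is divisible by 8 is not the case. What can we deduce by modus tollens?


Modus tollens: P → Q, ¬Q ⊢ ¬P
P: m is divisible by 48
Q: m is divisible by 8
We have P → Q and Q is false.
By modus tollens, P must be false.

It is not the case that m is divisible by 48


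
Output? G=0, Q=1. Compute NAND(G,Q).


G AND Q = 0
NOT(0) = 1

1


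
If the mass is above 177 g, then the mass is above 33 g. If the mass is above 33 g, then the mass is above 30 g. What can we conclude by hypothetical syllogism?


Hypothetical syllogism: P → Q, Q → R ⊢ P → R
Premise 1: the mass is above 177 g → the mass is above 33 g
Premise 2: the mass is above 33 g → the mass is above 30 g
Chain the implications: the middle term (the mass is above 33 g) links the two.
Conclusion: If the mass is above 177 g, then the mass is above 30 g.

If the mass is above 177 g, then the mass is above 30 g.


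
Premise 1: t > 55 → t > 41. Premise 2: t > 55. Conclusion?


Modus ponens: P → Q, P ⊢ Q
P: t > 55
Q: t > 41
We have P → Q and P is true.
By modus ponens, Q must be true.

t > 41


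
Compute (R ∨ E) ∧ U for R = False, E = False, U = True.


R = False, E = False, U = True
Step 1: R ∨ E = False OR False = False
Step 2: False ∧ U = False AND True = False
OR is true when at least one operand is true; AND requires both.

False


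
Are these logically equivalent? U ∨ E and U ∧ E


Expression 1: U ∨ E
Expression 2: U ∧ E
Truth table (U E | Expr1 Expr2):
  T T |   T     T
  T F |   T     F   ← differ
  F T |   T     F   ← differ
  F F |   F     F
Counterexample: U=T, E=F gives Expr1 = T but Expr2 = F, so the expressions are NOT logically equivalent.

No


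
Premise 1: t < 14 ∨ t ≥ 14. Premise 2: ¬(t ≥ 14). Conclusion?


Disjunctive syllogism: P ∨ Q, ¬P ⊢ Q
Disjunction: t < 14 ∨ t ≥ 14
We know it is not the case that t ≥ 14.
By disjunctive syllogism, the other disjunct must be true.

t < 14


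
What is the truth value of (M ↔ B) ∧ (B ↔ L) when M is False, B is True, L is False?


M = False, B = True, L = False
Step 1: M ↔ B is true when M and B have the same value. Result: False
Step 2: B ↔ L is true when B and L have the same value. Result: False
Step 3: False ∧ False = False

False


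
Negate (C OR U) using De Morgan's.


De Morgan's law: ¬(P ∨ Q) ≡ ¬P ∧ ¬Q
¬(C ∨ U) = ¬C ∧ ¬U

¬C ∧ ¬U


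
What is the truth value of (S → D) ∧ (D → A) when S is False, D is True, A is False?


S = False, D = True, A = False
Step 1: S → D is false only when S=True and D=False. Result: True
Step 2: D → A is false only when D=True and A=False. Result: False
Step 3: True ∧ False = False

False


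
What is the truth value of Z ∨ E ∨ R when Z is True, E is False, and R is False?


Z = True, E = False, R = False
Step 1: Z ∨ E = True OR False = True
Step 2: True ∨ R = True OR False = True
OR is true when at least one operand is true.

True


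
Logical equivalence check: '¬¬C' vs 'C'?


Expression 1: ¬¬C
Expression 2: C
Truth table (C | Expr1 Expr2):
  T |   T     T
  F |   F     F
All 2 rows agree, so the expressions are logically equivalent.

Yes


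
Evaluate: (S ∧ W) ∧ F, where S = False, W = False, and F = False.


S = False, W = False, F = False
Step 1: S ∧ W = False AND False = False
Step 2: False ∧ F = False AND False = False
AND is true only when ALL operands are true.

False


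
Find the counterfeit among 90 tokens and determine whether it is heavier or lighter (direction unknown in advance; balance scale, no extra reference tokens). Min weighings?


Let n = 90. 180 possibilities (n tokens × lighter/heavier); each weighing has 3 outcomes.
Bound for k weighings: say the first weighing puts j tokens on each pan. If it tips, the 2j weighed tokens remain suspects (each with a known direction) and k-1 weighings give 3^(k-1) outcomes; 3^(k-1) is odd, so 2j ≤ 3^(k-1) - 1. If it balances, the n - 2j unweighed tokens remain with direction unknown: 2(n - 2j) ≤ 3^(k-1) - 1 by the same parity argument. Adding, n ≤ (3^(k-1) - 1) + (3^(k-1) - 1)/2 = (3^k - 3)/2, and the classical three-group strategy achieves this (3 tokens in 2 weighings, 12 in 3, 39 in 4, 120 in 5).
So we need the smallest k with (3^k - 3)/2 ≥ 90.
k = 4: (3^4 - 3)/2 = 39 < 90 ✗
k = 5: (3^5 - 3)/2 = 120 ≥ 90 ✓

5


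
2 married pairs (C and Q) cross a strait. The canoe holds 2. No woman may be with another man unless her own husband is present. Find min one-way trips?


Label couples C and Q.
1. WC+WQ → (far: WC,WQ; near: HC,HQ)
2. WC ←   (far: WQ; near: HC,HQ,WC)
3. HC+HQ → (far: HC,HQ,WQ; near: WC)
4. HC ←   (far: HQ,WQ; near: HC,WC)  — HC returns, since WC is alone on near bank
5. HC+WC → (far: all four; near: empty)
Every state respects the constraint.
Minimum trips = 5

5


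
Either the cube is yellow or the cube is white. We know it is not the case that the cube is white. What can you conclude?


Disjunctive syllogism: P ∨ Q, ¬P ⊢ Q
Disjunction: the cube is yellow ∨ the cube is white
We know it is not the case that the cube is white.
By disjunctive syllogism, the other disjunct must be true.

The cube is yellow


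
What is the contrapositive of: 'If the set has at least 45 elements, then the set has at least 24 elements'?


Original: If the set has at least 45 elements, then the set has at least 24 elements
Contrapositive: If ¬Q, then ¬P
Negate Q: not (the set has at least 24 elements)
Negate P: not (the set has at least 45 elements)

If not (the set has at least 24 elements), then not (the set has at least 45 elements).


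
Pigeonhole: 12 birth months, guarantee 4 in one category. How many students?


Pigeonhole: to guarantee k in one of n categories, need (k-1)×n + 1.
k = 4, n = 12
Minimum = (4-1) × 12 + 1 = 3 × 12 + 1

37


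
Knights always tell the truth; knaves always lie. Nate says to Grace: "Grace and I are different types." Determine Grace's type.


Nate says: "Grace and I are different types."
Case 1: Nate is a Knight (truth-teller)
  Statement is true → they ARE different → Grace is a Knave
Case 2: Nate is a Knave (liar)
  Statement is false → they are NOT different → Grace is a Knave
In both cases, Grace is a Knave.

Knave


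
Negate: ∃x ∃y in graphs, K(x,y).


Original: ∃x ∃y K(x,y)
Rule: ¬∀→∃, ¬∃→∀, negate predicate.
Negation: ∀x ∀y ¬K(x,y)

∀x ∀y ¬K(x,y)


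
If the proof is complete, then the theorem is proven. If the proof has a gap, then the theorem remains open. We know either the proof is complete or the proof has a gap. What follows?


Constructive dilemma: (P → Q) ∧ (R → S), P ∨ R ⊢ Q ∨ S
Premise 1: the proof is complete → the theorem is proven
Premise 2: the proof has a gap → the theorem remains open
Premise 3: the proof is complete ∨ the proof has a gap
Case 1: Assuming the proof is complete, then by Premise 1, the theorem is proven.
Case 2: Assuming the proof has a gap, then by Premise 2, the theorem remains open.
Since one of the proof is complete or the proof has a gap must hold, we get the theorem is proven or the theorem remains open.

The theorem is proven or the theorem remains open.


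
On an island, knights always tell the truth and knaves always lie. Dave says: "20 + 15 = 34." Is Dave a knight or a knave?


Statement: "20 + 15 = 34."
Actual: 20 + 15 = 35
Claimed: 34
Statement is FALSE → Dave lies → Knave

Knave


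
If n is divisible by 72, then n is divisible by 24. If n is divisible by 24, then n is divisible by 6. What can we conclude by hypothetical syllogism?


Hypothetical syllogism: P → Q, Q → R ⊢ P → R
Premise 1: n is divisible by 72 → n is divisible by 24
Premise 2: n is divisible by 24 → n is divisible by 6
Chain the implications: the middle term (n is divisible by 24) links the two.
Conclusion: If n is divisible by 72, then n is divisible by 6.

If n is divisible by 72, then n is divisible by 6.


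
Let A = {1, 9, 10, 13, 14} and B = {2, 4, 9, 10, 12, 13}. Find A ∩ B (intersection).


A = {1, 9, 10, 13, 14}
B = {2, 4, 9, 10, 12, 13}
Operation: intersection
Elements in both: 9, 10, 13

{9, 10, 13}


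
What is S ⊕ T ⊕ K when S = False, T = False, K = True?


S = False, T = False, K = True
Step 1: S ⊕ T = False XOR False = False
Step 2: False ⊕ K = False XOR True = True
XOR is true when an odd number of operands are true.

True


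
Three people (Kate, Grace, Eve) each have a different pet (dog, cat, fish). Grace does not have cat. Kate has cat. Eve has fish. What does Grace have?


From clues:
  Eve → fish
  Kate → cat
By elimination, Grace gets the remaining.

dog


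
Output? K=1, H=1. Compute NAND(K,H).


K AND H = 1
NOT(1) = 0

0


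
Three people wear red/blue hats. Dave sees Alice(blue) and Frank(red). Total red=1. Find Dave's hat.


Total red = 1, seen red = 1
Own red = 1 - 1 = 0
Dave's hat is blue.

blue


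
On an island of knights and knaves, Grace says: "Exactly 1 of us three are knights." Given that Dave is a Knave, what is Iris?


Grace claims exactly 1 knights among Grace, Dave, Iris.
Given: Dave is a Knave.

Case 1: Grace is a Knight (tells truth)
  Then exactly 1 of the three are knights.
  Counting Grace, Dave: 1 knight(s) so far. Need 0 more → Iris = Knave.
Case 2: Grace is a Knave (lies)
  Then the count is NOT 1.
  If Iris = Knight, count = 1 = 1 → claim would be true, contradicts lie.
  If Iris = Knave, count = 0 ≠ 1 → lie confirmed ✓

Iris is a Knave.

Knave


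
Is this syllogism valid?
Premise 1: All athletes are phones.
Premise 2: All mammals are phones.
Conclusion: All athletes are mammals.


Premise 1: All athletes are phones.
Premise 2: All mammals are phones.
Conclusion: All athletes are mammals.
Fallacy: undistributed middle. phones is predicate in both.
Counterexample: athletes and mammals could be disjoint subsets of phones.

Invalid


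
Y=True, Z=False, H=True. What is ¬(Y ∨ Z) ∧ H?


Y = True, Z = False, H = True
Expression: ¬(Y ∨ Z) ∧ H
Step 1: Y ∨ Z = True OR False = True
Step 2: ¬(Y ∨ Z) = NOT True = False
Step 3: (False) ∧ H = False AND True = False

False


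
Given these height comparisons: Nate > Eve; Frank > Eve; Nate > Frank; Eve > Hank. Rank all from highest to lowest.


Constraints: Nate > Eve; Frank > Eve; Nate > Frank; Eve > Hank
Method: at each step, the next-highest is the one remaining person who never appears on the smaller side of a constraint between remaining people.
  Step 1: remaining {Frank, Nate, Hank, Eve}; on the smaller side: {Frank, Hank, Eve} → Nate is next (Nate > Eve; Nate > Frank).
  Step 2: remaining {Frank, Hank, Eve}; on the smaller side: {Hank, Eve} → Frank is next (Frank > Eve).
  Step 3: remaining {Hank, Eve}; on the smaller side: {Hank} → Eve is next (Eve > Hank).
  Step 4: only Hank remains → lowest.
Final ranking (highest to lowest):

Nate > Frank > Eve > Hank


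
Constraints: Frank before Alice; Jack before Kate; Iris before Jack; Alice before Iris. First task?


Constraints: Frank before Alice; Jack before Kate; Iris before Jack; Alice before Iris
The first task can have nothing scheduled before it, so it must never appear on the right of a 'before'.
Tasks appearing after some 'before': Alice, Kate, Jack, Iris.
The only task not in that list is Frank → it is first.

Frank


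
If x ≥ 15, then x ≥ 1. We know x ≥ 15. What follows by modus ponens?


Modus ponens: P → Q, P ⊢ Q
P: x ≥ 15
Q: x ≥ 1
We have P → Q and P is true.
By modus ponens, Q must be true.

x ≥ 1


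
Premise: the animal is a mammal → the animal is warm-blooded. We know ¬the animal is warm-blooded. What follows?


Modus tollens: P → Q, ¬Q ⊢ ¬P
P: the animal is a mammal
Q: the animal is warm-blooded
We have P → Q and Q is false.
By modus tollens, P must be false.

It is not the case that the animal is a mammal


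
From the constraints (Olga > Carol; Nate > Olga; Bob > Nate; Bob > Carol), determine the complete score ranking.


Constraints: Olga > Carol; Nate > Olga; Bob > Nate; Bob > Carol
Method: at each step, the next-highest is the one remaining person who never appears on the smaller side of a constraint between remaining people.
  Step 1: remaining {Bob, Nate, Olga, Carol}; on the smaller side: {Nate, Olga, Carol} → Bob is next (Bob > Nate; Bob > Carol).
  Step 2: remaining {Nate, Olga, Carol}; on the smaller side: {Olga, Carol} → Nate is next (Nate > Olga).
  Step 3: remaining {Olga, Carol}; on the smaller side: {Carol} → Olga is next (Olga > Carol).
  Step 4: only Carol remains → lowest.
Final ranking (highest to lowest):

Bob > Nate > Olga > Carol


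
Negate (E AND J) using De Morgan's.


De Morgan's law: ¬(P ∧ Q) ≡ ¬P ∨ ¬Q
¬(E ∧ J) = ¬E ∨ ¬J

¬E ∨ ¬J


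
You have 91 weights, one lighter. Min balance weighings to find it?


Each weighing has 3 outcomes (left heavy / balance / right heavy), so k weighings distinguish at most 3^k cases; splitting into three near-equal groups achieves this.
Need 3^k ≥ 91: 3^4 = 81 < 91 ≤ 3^5 = 243
k = ⌈log₃(91)⌉ = 5

5


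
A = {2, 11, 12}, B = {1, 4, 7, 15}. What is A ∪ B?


A = {2, 11, 12}
B = {1, 4, 7, 15}
Operation: union
All elements combined: 1, 2, 4, 7, 11, 12, 15

{1, 2, 4, 7, 11, 12, 15}


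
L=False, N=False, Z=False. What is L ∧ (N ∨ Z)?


L = False, N = False, Z = False
Expression: L ∧ (N ∨ Z)
Step 1: N ∨ Z = False OR False = False
Step 2: L ∧ (False) = False AND False = False

False


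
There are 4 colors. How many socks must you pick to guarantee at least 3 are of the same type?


Pigeonhole: to guarantee k in one of n categories, need (k-1)×n + 1.
k = 3, n = 4
Minimum = (3-1) × 4 + 1 = 2 × 4 + 1

9


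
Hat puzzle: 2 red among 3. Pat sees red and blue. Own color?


Total red = 2, seen red = 1
Own red = 2 - 1 = 1
Pat's hat is red.

red


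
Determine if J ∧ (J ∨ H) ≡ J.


Expression 1: J ∧ (J ∨ H)
Expression 2: J
Truth table (J H | Expr1 Expr2):
  T T |   T     T
  T F |   T     T
  F T |   F     F
  F F |   F     F
All 4 rows agree, so the expressions are logically equivalent.

Yes


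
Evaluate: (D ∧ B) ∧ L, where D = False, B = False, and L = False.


D = False, B = False, L = False
Step 1: D ∧ B = False AND False = False
Step 2: False ∧ L = False AND False = False
AND is true only when ALL operands are true.

False


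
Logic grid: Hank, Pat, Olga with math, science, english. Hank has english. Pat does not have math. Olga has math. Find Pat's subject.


From clues:
  Olga → math
  Hank → english
By elimination, Pat gets the remaining.

science


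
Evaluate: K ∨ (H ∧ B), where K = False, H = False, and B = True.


K = False, H = False, B = True
Step 1: H ∧ B = False AND True = False
Step 2: K ∨ False = False OR False = False
AND evaluated first (higher precedence); then OR applied.

False


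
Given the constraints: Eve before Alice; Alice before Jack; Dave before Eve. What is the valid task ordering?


Constraints: Eve before Alice; Alice before Jack; Dave before Eve
Method: repeatedly schedule the remaining task that has no remaining task required before it.
  Step 1: remaining {Eve, Alice, Jack, Dave}; every task except Dave still has a predecessor pending → schedule Dave.
  Step 2: remaining {Eve, Alice, Jack}; every task except Eve still has a predecessor pending → schedule Eve.
  Step 3: remaining {Alice, Jack}; every task except Alice still has a predecessor pending → schedule Alice.
  Step 4: only Jack remains → schedule Jack.
Resulting order:

Dave → Eve → Alice → Jack


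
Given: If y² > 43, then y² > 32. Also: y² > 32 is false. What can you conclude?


Modus tollens: P → Q, ¬Q ⊢ ¬P
P: y² > 43
Q: y² > 32
We have P → Q and Q is false.
By modus tollens, P must be false.

It is not the case that y² > 43


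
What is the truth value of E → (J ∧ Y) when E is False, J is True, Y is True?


E = False, J = True, Y = True
Step 1: J ∧ Y = True AND True = True
Step 2: E → (True): false only when E=True and consequent=False.
Result: True

True


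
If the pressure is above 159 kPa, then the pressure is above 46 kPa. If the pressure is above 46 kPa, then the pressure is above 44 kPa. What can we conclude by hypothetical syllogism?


Hypothetical syllogism: P → Q, Q → R ⊢ P → R
Premise 1: the pressure is above 159 kPa → the pressure is above 46 kPa
Premise 2: the pressure is above 46 kPa → the pressure is above 44 kPa
Chain the implications: the middle term (the pressure is above 46 kPa) links the two.
Conclusion: If the pressure is above 159 kPa, then the pressure is above 44 kPa.

If the pressure is above 159 kPa, then the pressure is above 44 kPa.


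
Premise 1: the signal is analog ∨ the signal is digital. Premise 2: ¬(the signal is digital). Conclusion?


Disjunctive syllogism: P ∨ Q, ¬P ⊢ Q
Disjunction: the signal is analog ∨ the signal is digital
We know it is not the case that the signal is digital.
By disjunctive syllogism, the other disjunct must be true.

The signal is analog


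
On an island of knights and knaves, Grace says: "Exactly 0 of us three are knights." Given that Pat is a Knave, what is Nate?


Grace claims exactly 0 knights among Grace, Pat, Nate.
Given: Pat is a Knave.

Case 1: Grace is a Knight (tells truth)
  Then exactly 0 of the three are knights.
  Counting Grace, Pat: 1 knight(s) so far. Need -1 more → impossible.
Case 2: Grace is a Knave (lies)
  Then the count is NOT 0.
  If Nate = Knave, count = 0 = 0 → claim would be true, contradicts lie.
  If Nate = Knight, count = 1 ≠ 0 → lie confirmed ✓

Nate is a Knight.

Knight


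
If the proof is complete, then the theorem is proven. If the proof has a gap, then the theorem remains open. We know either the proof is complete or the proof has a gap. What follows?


Constructive dilemma: (P → Q) ∧ (R → S), P ∨ R ⊢ Q ∨ S
Premise 1: the proof is complete → the theorem is proven
Premise 2: the proof has a gap → the theorem remains open
Premise 3: the proof is complete ∨ the proof has a gap
Case 1: Assuming the proof is complete, then by Premise 1, the theorem is proven.
Case 2: Assuming the proof has a gap, then by Premise 2, the theorem remains open.
Since one of the proof is complete or the proof has a gap must hold, we get the theorem is proven or the theorem remains open.

The theorem is proven or the theorem remains open.


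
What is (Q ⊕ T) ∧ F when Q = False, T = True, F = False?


Q = False, T = True, F = False
Step 1: Q ⊕ T = False XOR True = True
Step 2: True ∧ F = True AND False = False
XOR true when exactly one of Q,T is true; then AND with F.

False


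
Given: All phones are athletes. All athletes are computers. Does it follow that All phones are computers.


Premise 1: All phones are athletes.
Premise 2: All athletes are computers.
Conclusion: All phones are computers.
Barbara syllogism (AAA-1): All A are B, All B are C → All A are C.
Middle term (athletes) distributed in premise 2.

Valid


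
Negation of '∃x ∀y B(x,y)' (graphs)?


Original: ∃x ∀y B(x,y)
Rule: ¬∀→∃, ¬∃→∀, negate predicate.
Negation: ∀x ∃y ¬B(x,y)

∀x ∃y ¬B(x,y)


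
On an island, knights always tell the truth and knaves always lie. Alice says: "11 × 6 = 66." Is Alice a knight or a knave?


Statement: "11 × 6 = 66."
Actual: 11 × 6 = 66
Claimed: 66
Statement is TRUE → Alice tells the truth → Knight

Knight


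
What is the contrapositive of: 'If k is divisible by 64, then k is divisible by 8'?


Original: If k is divisible by 64, then k is divisible by 8
Contrapositive: If ¬Q, then ¬P
Negate Q: not (k is divisible by 8)
Negate P: not (k is divisible by 64)

If not (k is divisible by 8), then not (k is divisible by 64).


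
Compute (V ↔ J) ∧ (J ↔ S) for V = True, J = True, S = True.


V = True, J = True, S = True
Step 1: V ↔ J is true when V and J have the same value. Result: True
Step 2: J ↔ S is true when J and S have the same value. Result: True
Step 3: True ∧ True = True

True


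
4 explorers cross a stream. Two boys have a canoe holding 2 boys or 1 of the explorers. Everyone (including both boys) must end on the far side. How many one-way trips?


Per crossing of one of the explorers: boys→, one←, one of the explorers→, one← = 4 trips
4 × 4 = 16, + 1 final boys→ = 17
Minimum trips = 17

17


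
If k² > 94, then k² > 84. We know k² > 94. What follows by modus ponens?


Modus ponens: P → Q, P ⊢ Q
P: k² > 94
Q: k² > 84
We have P → Q and P is true.
By modus ponens, Q must be true.

k² > 84


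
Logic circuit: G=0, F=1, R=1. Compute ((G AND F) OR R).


G AND F = 0&1 = 0
0 OR 1 = 1

1


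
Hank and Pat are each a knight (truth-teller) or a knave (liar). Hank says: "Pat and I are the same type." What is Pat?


Hank says: "Pat and I are the same type."
Case 1: Hank is a Knight (truth-teller)
  Statement is true → they ARE the same → Pat is also a Knight
Case 2: Hank is a Knave (liar)
  Statement is false → they are NOT the same → Pat is a Knight
In both cases, Pat is a Knight.

Knight


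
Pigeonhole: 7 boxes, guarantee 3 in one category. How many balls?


Pigeonhole: to guarantee k in one of n categories, need (k-1)×n + 1.
k = 3, n = 7
Minimum = (3-1) × 7 + 1 = 2 × 7 + 1

15


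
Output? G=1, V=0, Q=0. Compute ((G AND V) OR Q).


G AND V = 1&0 = 0
0 OR 0 = 0

0


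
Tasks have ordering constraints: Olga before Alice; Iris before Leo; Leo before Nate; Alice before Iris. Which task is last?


Constraints: Olga before Alice; Iris before Leo; Leo before Nate; Alice before Iris
The last task can have nothing scheduled after it, so it must never appear on the left of a 'before'.
Tasks appearing before some other task: Olga, Iris, Leo, Alice.
The only task not in that list is Nate → it is last.

Nate


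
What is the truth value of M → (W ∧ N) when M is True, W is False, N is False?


M = True, W = False, N = False
Step 1: W ∧ N = False AND False = False
Step 2: M → (False): false only when M=True and consequent=False.
Result: False

False


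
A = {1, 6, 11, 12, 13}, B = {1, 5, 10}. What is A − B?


A = {1, 6, 11, 12, 13}
B = {1, 5, 10}
Operation: difference A − B
In A but not B: 6, 11, 12, 13

{6, 11, 12, 13}


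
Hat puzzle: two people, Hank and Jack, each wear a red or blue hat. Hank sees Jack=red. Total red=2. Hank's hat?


Total red = 2, Jack = red
Red accounted for: 1
Remaining for Hank: 1
Hank's hat is red.

red


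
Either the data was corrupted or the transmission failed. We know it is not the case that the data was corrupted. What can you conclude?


Disjunctive syllogism: P ∨ Q, ¬P ⊢ Q
Disjunction: the data was corrupted ∨ the transmission failed
We know it is not the case that the data was corrupted.
By disjunctive syllogism, the other disjunct must be true.

The transmission failed


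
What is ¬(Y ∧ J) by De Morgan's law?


De Morgan's law: ¬(P ∧ Q) ≡ ¬P ∨ ¬Q
¬(Y ∧ J) = ¬Y ∨ ¬J

¬Y ∨ ¬J


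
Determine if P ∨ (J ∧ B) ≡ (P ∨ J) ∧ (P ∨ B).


Expression 1: P ∨ (J ∧ B)
Expression 2: (P ∨ J) ∧ (P ∨ B)
Truth table (P J B | Expr1 Expr2):
  T T T |   T     T
  T T F |   T     T
  T F T |   T     T
  T F F |   T     T
  F T T |   T     T
  F T F |   F     F
  F F T |   F     F
  F F F |   F     F
All 8 rows agree, so the expressions are logically equivalent.

Yes


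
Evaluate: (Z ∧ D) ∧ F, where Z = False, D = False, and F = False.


Z = False, D = False, F = False
Step 1: Z ∧ D = False AND False = False
Step 2: False ∧ F = False AND False = False
AND is true only when ALL operands are true.

False


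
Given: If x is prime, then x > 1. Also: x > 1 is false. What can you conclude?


Modus tollens: P → Q, ¬Q ⊢ ¬P
P: x is prime
Q: x > 1
We have P → Q and Q is false.
By modus tollens, P must be false.

It is not the case that x is prime


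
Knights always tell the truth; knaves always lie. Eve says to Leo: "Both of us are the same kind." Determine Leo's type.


Eve says: "Both of us are the same kind."
Case 1: Eve is a Knight (truth-teller)
  Statement is true → they ARE the same → Leo is also a Knight
Case 2: Eve is a Knave (liar)
  Statement is false → they are NOT the same → Leo is a Knight
In both cases, Leo is a Knight.

Knight


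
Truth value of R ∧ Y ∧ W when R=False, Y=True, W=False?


R = False, Y = True, W = False
Expression: R ∧ Y ∧ W
Step 1: R ∧ Y = False AND True = False
Step 2: (False) ∧ W = False AND False = False

False


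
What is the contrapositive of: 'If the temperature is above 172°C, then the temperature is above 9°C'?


Original: If the temperature is above 172°C, then the temperature is above 9°C
Contrapositive: If ¬Q, then ¬P
Negate Q: not (the temperature is above 9°C)
Negate P: not (the temperature is above 172°C)

If not (the temperature is above 9°C), then not (the temperature is above 172°C).


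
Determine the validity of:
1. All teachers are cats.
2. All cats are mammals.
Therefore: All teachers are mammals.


Premise 1: All teachers are cats.
Premise 2: All cats are mammals.
Conclusion: All teachers are mammals.
Barbara syllogism (AAA-1): All A are B, All B are C → All A are C.
Middle term (cats) distributed in premise 2.

Valid


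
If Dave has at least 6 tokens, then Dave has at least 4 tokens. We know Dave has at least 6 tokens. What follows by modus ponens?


Modus ponens: P → Q, P ⊢ Q
P: Dave has at least 6 tokens
Q: Dave has at least 4 tokens
We have P → Q and P is true.
By modus ponens, Q must be true.

Dave has at least 4 tokens


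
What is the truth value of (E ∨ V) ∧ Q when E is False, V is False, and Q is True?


E = False, V = False, Q = True
Step 1: E ∨ V = False OR False = False
Step 2: False ∧ Q = False AND True = False
OR is true when at least one operand is true; AND requires both.

False


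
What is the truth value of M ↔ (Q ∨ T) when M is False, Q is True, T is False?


M = False, Q = True, T = False
Step 1: Q ∨ T = True OR False = True
Step 2: M ↔ (True): true when both sides have same truth value.
Result: False ↔ True = False

False


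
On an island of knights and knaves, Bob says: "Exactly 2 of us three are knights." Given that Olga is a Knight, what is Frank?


Bob claims exactly 2 knights among Bob, Olga, Frank.
Given: Olga is a Knight.

Case 1: Bob is a Knight (tells truth)
  Then exactly 2 of the three are knights.
  Counting Bob, Olga: 2 knight(s) so far. Need 0 more → Frank = Knave.
Case 2: Bob is a Knave (lies)
  Then the count is NOT 2.
  If Frank = Knight, count = 2 = 2 → claim would be true, contradicts lie.
  If Frank = Knave, count = 1 ≠ 2 → lie confirmed ✓

Frank is a Knave.

Knave


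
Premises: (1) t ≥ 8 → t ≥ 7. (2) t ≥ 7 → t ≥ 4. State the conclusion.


Hypothetical syllogism: P → Q, Q → R ⊢ P → R
Premise 1: t ≥ 8 → t ≥ 7
Premise 2: t ≥ 7 → t ≥ 4
Chain the implications: the middle term (t ≥ 7) links the two.
Conclusion: If t ≥ 8, then t ≥ 4.

If t ≥ 8, then t ≥ 4.


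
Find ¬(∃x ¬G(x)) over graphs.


Original: ∃x ¬G(x)
Rule: ¬∀→∃, ¬∃→∀, negate predicate.
Negation: ∀x G(x)

∀x G(x)


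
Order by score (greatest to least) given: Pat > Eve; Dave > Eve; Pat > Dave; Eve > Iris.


Constraints: Pat > Eve; Dave > Eve; Pat > Dave; Eve > Iris
Method: at each step, the next-highest is the one remaining person who never appears on the smaller side of a constraint between remaining people.
  Step 1: remaining {Iris, Pat, Eve, Dave}; on the smaller side: {Iris, Eve, Dave} → Pat is next (Pat > Eve; Pat > Dave).
  Step 2: remaining {Iris, Eve, Dave}; on the smaller side: {Iris, Eve} → Dave is next (Dave > Eve).
  Step 3: remaining {Iris, Eve}; on the smaller side: {Iris} → Eve is next (Eve > Iris).
  Step 4: only Iris remains → lowest.
Final ranking (highest to lowest):

Pat > Dave > Eve > Iris


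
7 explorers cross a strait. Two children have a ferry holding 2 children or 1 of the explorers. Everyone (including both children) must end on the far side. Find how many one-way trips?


Per crossing of one of the explorers: children→, one←, one of the explorers→, one← = 4 trips
7 × 4 = 28, + 1 final children→ = 29
Minimum trips = 29

29


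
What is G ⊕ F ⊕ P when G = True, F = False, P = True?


G = True, F = False, P = True
Step 1: G ⊕ F = True XOR False = True
Step 2: True ⊕ P = True XOR True = False
XOR is true when an odd number of operands are true.

False


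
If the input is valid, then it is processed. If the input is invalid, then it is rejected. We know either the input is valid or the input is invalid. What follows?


Constructive dilemma: (P → Q) ∧ (R → S), P ∨ R ⊢ Q ∨ S
Premise 1: the input is valid → it is processed
Premise 2: the input is invalid → it is rejected
Premise 3: the input is valid ∨ the input is invalid
Case 1: Assuming the input is valid, then by Premise 1, it is processed.
Case 2: Assuming the input is invalid, then by Premise 2, it is rejected.
Since one of the input is valid or the input is invalid must hold, we get it is processed or it is rejected.

It is processed or it is rejected.


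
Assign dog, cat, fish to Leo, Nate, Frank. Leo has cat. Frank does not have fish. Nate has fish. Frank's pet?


From clues:
  Leo → cat
  Nate → fish
By elimination, Frank gets the remaining.

dog


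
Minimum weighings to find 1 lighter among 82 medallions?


Each weighing has 3 outcomes (left heavy / balance / right heavy), so k weighings distinguish at most 3^k cases; splitting into three near-equal groups achieves this.
Need 3^k ≥ 82: 3^4 = 81 < 82 ≤ 3^5 = 243
k = ⌈log₃(82)⌉ = 5

5


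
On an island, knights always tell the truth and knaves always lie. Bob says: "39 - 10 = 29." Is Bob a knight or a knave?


Statement: "39 - 10 = 29."
Actual: 39 - 10 = 29
Claimed: 29
Statement is TRUE → Bob tells the truth → Knight

Knight


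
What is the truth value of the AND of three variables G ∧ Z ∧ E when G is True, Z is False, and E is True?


G = True, Z = False, E = True
Step 1: G ∧ Z = True AND False = False
Step 2: (False) ∧ E = (False) AND True = False
AND is true only when ALL operands are true.

False


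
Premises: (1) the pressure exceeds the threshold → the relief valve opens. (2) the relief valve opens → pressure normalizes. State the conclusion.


Hypothetical syllogism: P → Q, Q → R ⊢ P → R
Premise 1: the pressure exceeds the threshold → the relief valve opens
Premise 2: the relief valve opens → pressure normalizes
Chain the implications: the middle term (the relief valve opens) links the two.
Conclusion: If the pressure exceeds the threshold, then pressure normalizes.

If the pressure exceeds the threshold, then pressure normalizes.


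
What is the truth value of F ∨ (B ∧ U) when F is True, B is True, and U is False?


F = True, B = True, U = False
Step 1: B ∧ U = True AND False = False
Step 2: F ∨ False = True OR False = True
AND evaluated first (higher precedence); then OR applied.

True
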